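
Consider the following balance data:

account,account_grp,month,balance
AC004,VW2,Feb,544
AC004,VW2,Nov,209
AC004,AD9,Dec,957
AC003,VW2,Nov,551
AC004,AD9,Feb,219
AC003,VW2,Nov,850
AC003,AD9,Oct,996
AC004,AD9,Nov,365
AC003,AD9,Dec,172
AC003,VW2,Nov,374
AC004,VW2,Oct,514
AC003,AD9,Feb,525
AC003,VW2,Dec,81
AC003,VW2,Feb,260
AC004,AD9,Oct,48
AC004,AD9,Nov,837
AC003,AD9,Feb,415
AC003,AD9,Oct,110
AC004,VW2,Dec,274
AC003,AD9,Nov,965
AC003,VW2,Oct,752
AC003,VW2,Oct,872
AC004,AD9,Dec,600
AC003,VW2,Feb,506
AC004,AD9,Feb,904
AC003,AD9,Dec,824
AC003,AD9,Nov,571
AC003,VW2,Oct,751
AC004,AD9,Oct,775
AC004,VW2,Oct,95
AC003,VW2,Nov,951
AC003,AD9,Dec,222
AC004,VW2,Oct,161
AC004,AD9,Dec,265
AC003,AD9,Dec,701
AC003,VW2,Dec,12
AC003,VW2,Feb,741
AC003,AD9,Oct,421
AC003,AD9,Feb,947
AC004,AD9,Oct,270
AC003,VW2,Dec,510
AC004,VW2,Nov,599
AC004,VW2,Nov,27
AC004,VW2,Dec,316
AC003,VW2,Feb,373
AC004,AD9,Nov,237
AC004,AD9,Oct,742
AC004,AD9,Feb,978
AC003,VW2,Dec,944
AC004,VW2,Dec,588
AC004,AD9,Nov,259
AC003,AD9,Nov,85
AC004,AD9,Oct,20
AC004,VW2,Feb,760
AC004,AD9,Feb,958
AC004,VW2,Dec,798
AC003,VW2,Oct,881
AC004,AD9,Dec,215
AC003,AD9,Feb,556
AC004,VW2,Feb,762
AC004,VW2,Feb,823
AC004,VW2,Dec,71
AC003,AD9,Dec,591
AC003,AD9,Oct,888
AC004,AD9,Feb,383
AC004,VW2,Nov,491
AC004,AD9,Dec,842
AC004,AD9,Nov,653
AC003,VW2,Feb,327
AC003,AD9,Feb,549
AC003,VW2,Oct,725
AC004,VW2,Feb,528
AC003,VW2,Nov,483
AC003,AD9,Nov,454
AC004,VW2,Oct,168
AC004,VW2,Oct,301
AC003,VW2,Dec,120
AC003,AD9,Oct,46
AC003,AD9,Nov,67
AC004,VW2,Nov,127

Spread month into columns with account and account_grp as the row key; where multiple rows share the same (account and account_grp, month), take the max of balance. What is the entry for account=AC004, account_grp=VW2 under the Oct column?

514

Rows with account=AC004, account_grp=VW2 and month=Oct: balance values are 514, 95, 161, 168, 301.
max(514, 95, 161, 168, 301) = 514.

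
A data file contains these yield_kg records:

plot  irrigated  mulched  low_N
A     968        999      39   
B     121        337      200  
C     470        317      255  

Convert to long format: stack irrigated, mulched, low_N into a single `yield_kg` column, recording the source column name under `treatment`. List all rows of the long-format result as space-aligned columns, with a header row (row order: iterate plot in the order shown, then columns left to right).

Each (plot, column) pair becomes one row: 3 × 3 = 9 rows.
For example, (A, irrigated) → yield_kg=968.

plot  treatment  yield_kg
A     irrigated  968     
A     mulched    999     
A     low_N      39      
B     irrigated  121     
B     mulched    337     
B     low_N      200     
C     irrigated  470     
C     mulched    317     
C     low_N      255     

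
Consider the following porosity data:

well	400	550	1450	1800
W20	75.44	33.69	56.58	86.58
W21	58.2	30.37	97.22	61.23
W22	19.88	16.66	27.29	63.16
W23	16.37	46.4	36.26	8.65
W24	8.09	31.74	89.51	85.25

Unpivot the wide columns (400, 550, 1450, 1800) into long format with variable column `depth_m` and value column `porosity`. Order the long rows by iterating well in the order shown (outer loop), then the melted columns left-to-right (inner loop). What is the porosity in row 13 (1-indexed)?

16.37

20 rows total (5 × 4). Row 13: index ⌊(13-1)/4⌋ = 3 into well → W23; (13-1) mod 4 = 0 into the melted columns → 400.
So row 13 is (W23, 400, 16.37); porosity = 16.37.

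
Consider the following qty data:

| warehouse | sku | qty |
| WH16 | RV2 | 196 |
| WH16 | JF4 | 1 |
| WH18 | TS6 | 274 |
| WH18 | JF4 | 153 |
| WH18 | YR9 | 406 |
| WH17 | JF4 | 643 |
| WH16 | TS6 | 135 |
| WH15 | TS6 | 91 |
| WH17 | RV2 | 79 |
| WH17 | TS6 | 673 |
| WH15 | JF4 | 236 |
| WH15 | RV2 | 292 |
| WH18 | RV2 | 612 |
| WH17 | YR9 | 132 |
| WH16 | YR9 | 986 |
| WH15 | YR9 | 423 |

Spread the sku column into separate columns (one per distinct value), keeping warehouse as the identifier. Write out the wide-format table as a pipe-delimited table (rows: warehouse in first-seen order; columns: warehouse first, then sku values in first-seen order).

| warehouse | RV2 | JF4 | TS6 | YR9 |
| WH16 | 196 | 1 | 135 | 986 |
| WH18 | 612 | 153 | 274 | 406 |
| WH17 | 79 | 643 | 673 | 132 |
| WH15 | 292 | 236 | 91 | 423 |

Columns: warehouse plus the 4 distinct sku values (RV2, JF4, TS6, YR9).
For example, row WH16 column RV2 takes qty=196 from the long row (WH16, RV2).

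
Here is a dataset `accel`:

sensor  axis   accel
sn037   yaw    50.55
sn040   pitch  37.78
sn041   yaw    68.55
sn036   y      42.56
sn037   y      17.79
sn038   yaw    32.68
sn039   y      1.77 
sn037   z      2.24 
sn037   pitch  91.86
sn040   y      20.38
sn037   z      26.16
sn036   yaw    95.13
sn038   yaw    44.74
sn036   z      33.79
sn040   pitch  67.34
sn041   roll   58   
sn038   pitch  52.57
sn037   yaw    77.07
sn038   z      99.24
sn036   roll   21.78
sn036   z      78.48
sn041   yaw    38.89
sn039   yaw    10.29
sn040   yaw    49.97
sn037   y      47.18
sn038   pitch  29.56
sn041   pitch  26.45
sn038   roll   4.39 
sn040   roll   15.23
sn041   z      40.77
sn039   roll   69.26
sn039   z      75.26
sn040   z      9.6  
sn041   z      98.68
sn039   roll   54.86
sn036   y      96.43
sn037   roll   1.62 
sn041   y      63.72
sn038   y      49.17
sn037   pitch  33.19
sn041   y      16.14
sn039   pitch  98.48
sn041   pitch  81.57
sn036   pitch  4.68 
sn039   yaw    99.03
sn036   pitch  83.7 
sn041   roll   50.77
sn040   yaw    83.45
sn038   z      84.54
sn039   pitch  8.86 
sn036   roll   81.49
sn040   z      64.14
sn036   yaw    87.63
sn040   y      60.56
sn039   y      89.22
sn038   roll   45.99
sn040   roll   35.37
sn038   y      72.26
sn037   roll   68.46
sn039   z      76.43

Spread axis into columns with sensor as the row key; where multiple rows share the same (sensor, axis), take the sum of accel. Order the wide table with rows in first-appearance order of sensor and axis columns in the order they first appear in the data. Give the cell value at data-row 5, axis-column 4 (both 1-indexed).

183.78

With rows in first-appearance order of sensor, row 5 is sensor=sn038. axis columns in first-appearance order: yaw, pitch, y, z, roll; column 4 is z.
Long rows with sensor=sn038, axis=z: 99.24 + 84.54 = 183.78.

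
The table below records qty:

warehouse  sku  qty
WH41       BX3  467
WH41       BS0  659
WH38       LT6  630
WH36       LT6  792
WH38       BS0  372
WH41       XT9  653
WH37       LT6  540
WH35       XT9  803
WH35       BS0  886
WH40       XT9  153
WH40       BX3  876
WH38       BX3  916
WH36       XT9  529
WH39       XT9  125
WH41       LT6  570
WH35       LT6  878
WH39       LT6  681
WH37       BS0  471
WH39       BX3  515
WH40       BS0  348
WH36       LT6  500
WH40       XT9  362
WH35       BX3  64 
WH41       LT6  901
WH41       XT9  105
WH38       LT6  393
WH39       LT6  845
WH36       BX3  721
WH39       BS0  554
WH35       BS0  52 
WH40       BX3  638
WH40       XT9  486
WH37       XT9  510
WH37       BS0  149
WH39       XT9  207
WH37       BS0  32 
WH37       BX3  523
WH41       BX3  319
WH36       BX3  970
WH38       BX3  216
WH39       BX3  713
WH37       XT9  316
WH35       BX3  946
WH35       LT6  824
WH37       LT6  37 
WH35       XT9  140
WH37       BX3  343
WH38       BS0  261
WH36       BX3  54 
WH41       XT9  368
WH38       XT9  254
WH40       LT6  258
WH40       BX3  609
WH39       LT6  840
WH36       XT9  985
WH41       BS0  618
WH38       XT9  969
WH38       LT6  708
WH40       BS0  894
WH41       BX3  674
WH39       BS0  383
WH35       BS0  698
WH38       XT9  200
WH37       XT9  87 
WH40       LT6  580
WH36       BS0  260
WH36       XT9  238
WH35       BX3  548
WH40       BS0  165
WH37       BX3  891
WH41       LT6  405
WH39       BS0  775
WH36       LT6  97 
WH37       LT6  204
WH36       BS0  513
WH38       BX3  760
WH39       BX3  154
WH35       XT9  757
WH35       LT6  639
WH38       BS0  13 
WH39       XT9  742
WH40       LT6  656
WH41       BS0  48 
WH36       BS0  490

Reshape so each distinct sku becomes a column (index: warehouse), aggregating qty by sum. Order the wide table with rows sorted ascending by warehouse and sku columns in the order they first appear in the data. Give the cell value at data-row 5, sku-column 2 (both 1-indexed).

1712

With rows sorted ascending by warehouse, row 5 is warehouse=WH39. sku columns in first-appearance order: BX3, BS0, LT6, XT9; column 2 is BS0.
Long rows with warehouse=WH39, sku=BS0: 554 + 383 + 775 = 1712.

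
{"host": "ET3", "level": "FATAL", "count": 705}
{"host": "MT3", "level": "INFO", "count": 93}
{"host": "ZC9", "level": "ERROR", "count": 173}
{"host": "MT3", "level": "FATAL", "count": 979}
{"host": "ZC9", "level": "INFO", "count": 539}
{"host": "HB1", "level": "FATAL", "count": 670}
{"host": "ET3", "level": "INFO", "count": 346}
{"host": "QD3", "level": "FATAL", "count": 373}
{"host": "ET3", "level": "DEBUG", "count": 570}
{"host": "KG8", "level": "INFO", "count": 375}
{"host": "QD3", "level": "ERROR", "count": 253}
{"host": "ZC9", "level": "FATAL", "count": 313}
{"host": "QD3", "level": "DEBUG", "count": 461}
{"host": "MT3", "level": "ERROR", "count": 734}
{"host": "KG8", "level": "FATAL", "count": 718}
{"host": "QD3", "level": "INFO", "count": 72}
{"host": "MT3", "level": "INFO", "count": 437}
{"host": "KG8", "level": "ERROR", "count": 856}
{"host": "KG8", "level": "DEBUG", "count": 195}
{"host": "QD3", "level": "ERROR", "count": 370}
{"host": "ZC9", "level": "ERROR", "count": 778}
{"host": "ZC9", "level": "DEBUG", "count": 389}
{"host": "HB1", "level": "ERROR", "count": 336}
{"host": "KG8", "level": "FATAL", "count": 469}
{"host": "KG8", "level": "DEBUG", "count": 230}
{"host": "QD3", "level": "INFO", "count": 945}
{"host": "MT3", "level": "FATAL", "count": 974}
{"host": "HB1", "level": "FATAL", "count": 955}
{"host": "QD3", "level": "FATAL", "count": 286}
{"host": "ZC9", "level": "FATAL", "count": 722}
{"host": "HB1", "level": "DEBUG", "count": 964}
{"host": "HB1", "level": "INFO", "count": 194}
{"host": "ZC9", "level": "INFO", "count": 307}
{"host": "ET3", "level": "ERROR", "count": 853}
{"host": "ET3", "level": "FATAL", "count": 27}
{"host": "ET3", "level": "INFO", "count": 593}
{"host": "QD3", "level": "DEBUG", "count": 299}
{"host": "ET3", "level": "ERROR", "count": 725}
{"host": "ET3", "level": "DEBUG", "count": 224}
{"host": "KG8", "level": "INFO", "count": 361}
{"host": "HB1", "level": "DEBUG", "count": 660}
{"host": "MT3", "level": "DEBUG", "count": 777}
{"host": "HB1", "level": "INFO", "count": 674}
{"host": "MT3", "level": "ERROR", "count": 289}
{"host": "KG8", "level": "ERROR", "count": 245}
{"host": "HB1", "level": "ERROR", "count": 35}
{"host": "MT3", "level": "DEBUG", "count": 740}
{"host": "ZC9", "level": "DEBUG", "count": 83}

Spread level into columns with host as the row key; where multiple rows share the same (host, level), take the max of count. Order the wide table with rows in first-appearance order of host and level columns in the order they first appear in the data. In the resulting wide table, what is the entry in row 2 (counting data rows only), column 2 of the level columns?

With rows in first-appearance order of host, row 2 is host=MT3. level columns in first-appearance order: FATAL, INFO, ERROR, DEBUG; column 2 is INFO.
Long rows with host=MT3, level=INFO: max(93, 437) = 437.

437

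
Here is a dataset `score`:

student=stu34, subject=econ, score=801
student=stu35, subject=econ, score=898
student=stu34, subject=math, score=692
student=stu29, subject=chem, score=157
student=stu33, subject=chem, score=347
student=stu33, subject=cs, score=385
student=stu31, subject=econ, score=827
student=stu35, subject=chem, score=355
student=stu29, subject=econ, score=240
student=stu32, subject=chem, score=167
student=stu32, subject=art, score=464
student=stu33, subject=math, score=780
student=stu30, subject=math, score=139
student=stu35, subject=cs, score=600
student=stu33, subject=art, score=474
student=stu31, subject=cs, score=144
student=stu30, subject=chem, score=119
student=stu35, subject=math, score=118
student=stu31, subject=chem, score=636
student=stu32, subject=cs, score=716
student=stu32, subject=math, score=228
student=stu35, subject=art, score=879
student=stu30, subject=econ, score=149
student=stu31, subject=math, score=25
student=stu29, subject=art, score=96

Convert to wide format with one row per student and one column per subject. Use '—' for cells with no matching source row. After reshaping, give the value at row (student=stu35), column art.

The long row with student=stu35, subject=art has score=879.

879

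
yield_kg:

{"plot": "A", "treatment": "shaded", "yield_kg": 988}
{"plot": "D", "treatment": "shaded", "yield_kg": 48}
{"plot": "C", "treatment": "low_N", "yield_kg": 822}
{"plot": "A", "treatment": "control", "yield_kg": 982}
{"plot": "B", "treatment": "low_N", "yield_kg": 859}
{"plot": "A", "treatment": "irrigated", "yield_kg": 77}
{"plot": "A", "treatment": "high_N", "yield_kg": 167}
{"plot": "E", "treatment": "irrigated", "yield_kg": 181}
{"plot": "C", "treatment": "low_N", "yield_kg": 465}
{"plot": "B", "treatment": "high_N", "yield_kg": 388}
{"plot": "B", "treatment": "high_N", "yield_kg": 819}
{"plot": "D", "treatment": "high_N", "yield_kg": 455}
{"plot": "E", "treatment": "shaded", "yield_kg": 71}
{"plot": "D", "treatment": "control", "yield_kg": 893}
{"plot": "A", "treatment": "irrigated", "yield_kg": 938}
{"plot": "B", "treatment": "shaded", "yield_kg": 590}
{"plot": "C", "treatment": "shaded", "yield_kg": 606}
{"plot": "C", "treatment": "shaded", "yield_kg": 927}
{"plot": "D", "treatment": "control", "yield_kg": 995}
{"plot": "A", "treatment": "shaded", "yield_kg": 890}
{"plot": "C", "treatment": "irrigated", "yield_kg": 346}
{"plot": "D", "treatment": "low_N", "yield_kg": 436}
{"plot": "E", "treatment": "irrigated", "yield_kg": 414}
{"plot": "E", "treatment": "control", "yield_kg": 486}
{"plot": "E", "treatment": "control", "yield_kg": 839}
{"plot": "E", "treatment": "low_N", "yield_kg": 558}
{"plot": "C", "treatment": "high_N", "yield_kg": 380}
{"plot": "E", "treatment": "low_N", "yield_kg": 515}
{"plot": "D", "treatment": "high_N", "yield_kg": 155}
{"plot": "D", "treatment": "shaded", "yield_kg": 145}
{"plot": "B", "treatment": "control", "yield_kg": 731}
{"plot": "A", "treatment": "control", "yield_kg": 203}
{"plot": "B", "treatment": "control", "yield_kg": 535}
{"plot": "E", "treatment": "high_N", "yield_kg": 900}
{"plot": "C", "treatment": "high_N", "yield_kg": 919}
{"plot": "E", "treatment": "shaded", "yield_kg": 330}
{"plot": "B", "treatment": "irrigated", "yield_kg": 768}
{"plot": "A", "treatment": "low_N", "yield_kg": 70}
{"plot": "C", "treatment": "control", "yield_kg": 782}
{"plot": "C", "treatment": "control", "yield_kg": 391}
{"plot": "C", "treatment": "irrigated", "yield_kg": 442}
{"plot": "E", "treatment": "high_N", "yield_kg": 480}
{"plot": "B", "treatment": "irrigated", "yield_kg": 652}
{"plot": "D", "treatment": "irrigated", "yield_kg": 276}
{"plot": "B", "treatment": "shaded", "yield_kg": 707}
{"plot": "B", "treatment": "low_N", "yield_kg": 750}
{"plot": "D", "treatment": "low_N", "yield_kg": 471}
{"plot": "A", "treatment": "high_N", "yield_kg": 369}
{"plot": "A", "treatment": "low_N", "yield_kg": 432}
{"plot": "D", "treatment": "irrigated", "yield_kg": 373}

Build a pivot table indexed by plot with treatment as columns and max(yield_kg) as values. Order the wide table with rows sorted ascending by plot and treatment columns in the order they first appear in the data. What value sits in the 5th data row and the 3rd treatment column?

With rows sorted ascending by plot, row 5 is plot=E. treatment columns in first-appearance order: shaded, low_N, control, irrigated, high_N; column 3 is control.
Long rows with plot=E, treatment=control: max(486, 839) = 839.

839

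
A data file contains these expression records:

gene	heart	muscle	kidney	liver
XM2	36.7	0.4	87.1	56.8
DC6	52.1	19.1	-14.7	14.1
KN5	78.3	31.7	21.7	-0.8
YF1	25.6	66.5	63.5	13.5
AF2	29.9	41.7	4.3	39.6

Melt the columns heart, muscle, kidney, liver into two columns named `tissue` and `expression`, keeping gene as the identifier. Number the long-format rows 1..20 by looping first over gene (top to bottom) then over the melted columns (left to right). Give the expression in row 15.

63.5

20 rows total (5 × 4). Row 15: index ⌊(15-1)/4⌋ = 3 into gene → YF1; (15-1) mod 4 = 2 into the melted columns → kidney.
So row 15 is (YF1, kidney, 63.5); expression = 63.5.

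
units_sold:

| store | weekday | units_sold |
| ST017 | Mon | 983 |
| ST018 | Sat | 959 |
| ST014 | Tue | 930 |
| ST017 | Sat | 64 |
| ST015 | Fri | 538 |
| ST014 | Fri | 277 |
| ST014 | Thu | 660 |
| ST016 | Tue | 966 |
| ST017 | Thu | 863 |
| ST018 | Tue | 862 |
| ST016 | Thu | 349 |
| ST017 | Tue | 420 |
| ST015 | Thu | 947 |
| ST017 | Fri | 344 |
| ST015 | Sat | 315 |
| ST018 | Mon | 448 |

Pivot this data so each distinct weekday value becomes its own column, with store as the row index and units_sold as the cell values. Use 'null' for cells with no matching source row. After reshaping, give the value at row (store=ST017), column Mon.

983

The long row with store=ST017, weekday=Mon has units_sold=983.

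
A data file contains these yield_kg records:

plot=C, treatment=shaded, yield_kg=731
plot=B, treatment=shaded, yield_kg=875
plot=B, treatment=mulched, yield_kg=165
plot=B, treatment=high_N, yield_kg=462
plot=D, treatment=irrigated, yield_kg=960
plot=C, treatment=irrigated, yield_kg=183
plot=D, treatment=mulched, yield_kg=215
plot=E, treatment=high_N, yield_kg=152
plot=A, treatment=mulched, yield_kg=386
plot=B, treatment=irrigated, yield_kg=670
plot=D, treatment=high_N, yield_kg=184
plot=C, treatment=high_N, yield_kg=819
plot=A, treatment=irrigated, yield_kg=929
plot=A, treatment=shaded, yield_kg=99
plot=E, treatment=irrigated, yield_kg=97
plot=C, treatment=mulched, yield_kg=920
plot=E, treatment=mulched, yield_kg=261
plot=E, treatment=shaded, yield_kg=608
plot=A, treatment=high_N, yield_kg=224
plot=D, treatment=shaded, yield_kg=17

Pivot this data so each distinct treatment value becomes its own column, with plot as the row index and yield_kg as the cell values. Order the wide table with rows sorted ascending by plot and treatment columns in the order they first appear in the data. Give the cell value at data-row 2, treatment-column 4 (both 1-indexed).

670

With rows sorted ascending by plot, row 2 is plot=B. treatment columns in first-appearance order: shaded, mulched, high_N, irrigated; column 4 is irrigated.
Long rows with plot=B, treatment=irrigated: yield_kg = 670.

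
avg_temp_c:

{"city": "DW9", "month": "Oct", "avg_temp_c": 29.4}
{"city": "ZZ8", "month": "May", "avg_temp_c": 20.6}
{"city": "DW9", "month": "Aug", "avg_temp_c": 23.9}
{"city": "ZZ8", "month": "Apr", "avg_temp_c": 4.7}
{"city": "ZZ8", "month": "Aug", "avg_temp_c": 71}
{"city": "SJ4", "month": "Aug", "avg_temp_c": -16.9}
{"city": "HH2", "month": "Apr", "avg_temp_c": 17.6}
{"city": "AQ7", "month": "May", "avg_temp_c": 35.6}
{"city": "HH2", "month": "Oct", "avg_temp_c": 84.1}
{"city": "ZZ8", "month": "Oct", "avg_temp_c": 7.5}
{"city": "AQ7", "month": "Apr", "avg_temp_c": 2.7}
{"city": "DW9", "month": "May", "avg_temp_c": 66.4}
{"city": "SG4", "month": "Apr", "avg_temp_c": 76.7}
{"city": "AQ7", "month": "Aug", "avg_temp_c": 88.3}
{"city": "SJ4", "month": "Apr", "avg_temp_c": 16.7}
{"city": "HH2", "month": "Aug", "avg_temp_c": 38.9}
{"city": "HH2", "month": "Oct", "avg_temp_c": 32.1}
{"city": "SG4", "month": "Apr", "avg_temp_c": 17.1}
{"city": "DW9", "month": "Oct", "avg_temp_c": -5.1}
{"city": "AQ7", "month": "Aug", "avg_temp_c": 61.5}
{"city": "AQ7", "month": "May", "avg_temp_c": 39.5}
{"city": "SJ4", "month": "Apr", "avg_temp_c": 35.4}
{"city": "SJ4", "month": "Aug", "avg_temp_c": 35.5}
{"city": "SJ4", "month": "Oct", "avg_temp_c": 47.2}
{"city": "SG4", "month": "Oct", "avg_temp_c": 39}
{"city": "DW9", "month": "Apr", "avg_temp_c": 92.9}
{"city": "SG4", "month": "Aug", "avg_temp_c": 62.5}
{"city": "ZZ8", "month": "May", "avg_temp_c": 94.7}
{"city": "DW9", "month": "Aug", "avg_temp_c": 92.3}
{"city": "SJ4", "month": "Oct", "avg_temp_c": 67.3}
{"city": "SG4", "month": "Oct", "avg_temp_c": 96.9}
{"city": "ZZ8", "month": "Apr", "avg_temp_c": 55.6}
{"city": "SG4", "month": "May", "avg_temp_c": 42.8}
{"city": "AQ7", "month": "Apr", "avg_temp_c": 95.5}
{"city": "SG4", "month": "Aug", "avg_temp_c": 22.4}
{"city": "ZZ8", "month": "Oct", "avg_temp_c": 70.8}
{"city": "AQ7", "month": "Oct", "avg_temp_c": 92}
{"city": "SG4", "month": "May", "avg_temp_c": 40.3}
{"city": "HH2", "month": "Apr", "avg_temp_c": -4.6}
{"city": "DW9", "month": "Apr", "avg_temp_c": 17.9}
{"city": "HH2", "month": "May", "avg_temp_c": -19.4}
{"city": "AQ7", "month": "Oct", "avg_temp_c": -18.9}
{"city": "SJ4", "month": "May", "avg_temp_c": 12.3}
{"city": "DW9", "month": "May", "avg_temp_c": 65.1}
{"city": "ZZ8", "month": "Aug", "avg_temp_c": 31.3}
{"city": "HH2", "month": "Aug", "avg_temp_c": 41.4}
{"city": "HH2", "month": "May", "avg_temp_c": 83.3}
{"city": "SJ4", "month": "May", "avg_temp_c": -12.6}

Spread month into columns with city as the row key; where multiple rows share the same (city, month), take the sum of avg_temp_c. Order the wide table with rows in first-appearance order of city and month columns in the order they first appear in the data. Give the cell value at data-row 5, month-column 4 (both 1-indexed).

98.2

With rows in first-appearance order of city, row 5 is city=AQ7. month columns in first-appearance order: Oct, May, Aug, Apr; column 4 is Apr.
Long rows with city=AQ7, month=Apr: 2.7 + 95.5 = 98.2.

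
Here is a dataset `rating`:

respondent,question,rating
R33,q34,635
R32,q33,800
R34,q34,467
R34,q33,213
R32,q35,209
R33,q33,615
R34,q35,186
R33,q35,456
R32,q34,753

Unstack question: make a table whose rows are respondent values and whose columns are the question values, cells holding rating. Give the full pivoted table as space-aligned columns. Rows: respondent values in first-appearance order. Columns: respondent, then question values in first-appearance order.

Columns: respondent plus the 3 distinct question values (q34, q33, q35).
For example, row R33 column q34 takes rating=635 from the long row (R33, q34).

respondent  q34  q33  q35
R33         635  615  456
R32         753  800  209
R34         467  213  186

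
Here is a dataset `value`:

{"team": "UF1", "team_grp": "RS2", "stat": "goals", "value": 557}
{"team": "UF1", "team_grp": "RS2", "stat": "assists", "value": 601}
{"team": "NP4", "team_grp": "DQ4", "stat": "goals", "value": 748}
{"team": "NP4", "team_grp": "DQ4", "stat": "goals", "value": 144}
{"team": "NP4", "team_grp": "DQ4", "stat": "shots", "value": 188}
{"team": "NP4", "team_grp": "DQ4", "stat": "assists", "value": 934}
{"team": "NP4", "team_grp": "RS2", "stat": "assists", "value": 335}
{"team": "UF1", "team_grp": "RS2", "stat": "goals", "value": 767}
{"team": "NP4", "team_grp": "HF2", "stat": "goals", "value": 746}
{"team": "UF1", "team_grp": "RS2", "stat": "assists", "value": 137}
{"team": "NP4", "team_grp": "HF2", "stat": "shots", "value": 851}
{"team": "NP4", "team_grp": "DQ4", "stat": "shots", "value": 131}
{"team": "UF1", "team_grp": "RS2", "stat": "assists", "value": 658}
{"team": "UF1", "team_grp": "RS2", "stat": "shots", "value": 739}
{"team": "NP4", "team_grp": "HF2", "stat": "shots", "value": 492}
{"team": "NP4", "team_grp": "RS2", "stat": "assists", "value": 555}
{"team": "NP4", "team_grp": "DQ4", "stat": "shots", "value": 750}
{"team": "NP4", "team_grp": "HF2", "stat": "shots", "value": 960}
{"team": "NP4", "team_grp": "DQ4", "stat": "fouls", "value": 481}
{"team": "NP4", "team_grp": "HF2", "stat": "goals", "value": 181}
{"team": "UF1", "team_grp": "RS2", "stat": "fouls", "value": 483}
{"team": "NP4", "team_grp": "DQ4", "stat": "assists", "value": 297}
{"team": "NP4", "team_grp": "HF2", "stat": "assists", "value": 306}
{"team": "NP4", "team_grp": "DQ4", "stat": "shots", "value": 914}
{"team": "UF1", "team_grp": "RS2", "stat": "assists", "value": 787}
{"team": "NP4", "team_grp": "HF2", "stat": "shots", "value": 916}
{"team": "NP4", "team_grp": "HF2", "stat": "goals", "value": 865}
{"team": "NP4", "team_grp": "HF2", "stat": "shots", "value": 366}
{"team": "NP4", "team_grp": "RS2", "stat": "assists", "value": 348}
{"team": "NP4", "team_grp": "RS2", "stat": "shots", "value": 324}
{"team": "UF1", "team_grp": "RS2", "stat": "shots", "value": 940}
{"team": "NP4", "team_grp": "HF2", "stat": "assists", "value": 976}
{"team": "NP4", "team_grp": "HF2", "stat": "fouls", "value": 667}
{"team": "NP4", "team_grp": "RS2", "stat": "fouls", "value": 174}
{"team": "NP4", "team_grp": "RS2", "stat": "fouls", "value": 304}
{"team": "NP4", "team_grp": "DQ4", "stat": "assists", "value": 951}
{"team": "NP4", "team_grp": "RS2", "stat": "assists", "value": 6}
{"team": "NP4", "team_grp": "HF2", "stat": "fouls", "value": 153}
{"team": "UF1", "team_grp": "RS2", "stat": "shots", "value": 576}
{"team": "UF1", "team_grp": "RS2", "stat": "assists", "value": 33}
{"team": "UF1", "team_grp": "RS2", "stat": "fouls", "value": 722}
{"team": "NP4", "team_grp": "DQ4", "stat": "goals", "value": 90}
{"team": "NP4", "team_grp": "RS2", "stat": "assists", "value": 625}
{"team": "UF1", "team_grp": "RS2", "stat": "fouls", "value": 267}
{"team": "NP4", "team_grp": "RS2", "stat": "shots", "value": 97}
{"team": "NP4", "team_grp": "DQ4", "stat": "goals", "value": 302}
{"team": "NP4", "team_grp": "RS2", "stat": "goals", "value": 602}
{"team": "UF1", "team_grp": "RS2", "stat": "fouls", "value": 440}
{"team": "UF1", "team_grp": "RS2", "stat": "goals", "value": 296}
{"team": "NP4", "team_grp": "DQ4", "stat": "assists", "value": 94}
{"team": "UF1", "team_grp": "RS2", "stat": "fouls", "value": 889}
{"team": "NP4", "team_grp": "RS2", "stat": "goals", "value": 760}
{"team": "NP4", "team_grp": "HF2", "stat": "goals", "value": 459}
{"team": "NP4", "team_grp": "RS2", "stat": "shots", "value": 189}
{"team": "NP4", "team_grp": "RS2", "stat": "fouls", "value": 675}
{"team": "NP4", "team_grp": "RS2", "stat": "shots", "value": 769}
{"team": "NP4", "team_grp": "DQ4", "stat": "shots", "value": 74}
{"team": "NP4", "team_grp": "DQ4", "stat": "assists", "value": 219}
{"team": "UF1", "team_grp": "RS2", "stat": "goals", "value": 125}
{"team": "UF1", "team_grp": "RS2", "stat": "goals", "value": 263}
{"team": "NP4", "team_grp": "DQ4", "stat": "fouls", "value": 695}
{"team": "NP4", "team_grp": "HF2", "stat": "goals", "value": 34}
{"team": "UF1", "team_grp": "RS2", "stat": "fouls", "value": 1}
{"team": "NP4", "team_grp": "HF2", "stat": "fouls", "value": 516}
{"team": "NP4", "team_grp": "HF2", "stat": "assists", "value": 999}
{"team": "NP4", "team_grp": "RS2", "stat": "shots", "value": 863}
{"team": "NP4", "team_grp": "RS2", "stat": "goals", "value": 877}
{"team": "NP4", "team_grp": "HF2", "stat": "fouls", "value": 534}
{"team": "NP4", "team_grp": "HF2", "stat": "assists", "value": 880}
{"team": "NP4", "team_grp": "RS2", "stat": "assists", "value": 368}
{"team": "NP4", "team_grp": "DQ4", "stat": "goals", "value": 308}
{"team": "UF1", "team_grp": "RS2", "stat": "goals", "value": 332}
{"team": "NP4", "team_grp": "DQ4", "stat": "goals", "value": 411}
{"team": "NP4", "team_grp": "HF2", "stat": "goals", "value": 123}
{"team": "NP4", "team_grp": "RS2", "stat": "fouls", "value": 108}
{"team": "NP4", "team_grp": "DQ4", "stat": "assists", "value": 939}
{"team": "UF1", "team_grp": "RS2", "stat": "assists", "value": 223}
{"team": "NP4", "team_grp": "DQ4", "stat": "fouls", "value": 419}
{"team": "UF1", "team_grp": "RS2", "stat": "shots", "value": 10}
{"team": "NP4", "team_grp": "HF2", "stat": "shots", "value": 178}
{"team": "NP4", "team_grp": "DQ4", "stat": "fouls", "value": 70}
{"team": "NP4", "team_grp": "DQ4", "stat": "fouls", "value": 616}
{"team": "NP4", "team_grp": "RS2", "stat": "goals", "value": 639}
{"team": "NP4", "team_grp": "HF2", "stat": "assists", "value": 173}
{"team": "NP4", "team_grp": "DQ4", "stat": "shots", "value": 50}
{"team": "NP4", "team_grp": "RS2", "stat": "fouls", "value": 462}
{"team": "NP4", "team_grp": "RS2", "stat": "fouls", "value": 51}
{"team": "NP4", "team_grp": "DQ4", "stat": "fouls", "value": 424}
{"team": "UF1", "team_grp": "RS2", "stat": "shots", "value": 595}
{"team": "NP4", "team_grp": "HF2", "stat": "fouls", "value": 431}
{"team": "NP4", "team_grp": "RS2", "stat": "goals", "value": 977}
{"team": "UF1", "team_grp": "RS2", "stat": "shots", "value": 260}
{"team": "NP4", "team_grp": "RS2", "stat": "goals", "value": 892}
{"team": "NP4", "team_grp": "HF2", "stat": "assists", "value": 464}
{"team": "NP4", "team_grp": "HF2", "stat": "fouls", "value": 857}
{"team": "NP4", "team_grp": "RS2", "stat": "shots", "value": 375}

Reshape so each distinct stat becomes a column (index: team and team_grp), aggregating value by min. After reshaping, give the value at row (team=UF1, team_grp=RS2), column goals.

125

Rows with team=UF1, team_grp=RS2 and stat=goals: value values are 557, 767, 296, 125, 263, 332.
min(557, 767, 296, 125, 263, 332) = 125.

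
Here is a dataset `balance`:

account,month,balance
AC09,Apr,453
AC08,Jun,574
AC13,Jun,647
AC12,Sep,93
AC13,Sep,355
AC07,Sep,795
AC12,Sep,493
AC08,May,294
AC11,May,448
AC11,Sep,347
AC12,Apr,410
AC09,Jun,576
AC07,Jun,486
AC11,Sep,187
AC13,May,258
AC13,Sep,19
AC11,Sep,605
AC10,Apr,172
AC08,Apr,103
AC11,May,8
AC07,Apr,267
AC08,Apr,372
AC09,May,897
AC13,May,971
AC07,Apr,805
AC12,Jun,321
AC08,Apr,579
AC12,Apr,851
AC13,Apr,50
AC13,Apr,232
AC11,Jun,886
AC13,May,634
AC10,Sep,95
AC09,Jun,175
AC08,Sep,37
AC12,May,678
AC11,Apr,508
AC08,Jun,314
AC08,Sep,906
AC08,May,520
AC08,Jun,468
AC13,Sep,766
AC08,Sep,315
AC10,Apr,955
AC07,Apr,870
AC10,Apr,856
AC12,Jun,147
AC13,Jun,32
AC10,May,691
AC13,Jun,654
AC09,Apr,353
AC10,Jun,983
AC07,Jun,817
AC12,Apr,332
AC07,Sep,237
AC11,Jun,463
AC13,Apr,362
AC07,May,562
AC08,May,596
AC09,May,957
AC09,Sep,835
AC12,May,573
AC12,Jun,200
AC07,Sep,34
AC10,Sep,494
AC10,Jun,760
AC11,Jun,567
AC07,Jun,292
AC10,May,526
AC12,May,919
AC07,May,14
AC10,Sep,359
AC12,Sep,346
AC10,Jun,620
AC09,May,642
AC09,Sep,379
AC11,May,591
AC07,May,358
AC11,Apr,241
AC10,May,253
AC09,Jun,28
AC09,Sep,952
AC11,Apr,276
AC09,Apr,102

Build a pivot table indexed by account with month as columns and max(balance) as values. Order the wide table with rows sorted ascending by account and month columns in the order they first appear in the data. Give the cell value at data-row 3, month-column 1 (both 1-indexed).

With rows sorted ascending by account, row 3 is account=AC09. month columns in first-appearance order: Apr, Jun, Sep, May; column 1 is Apr.
Long rows with account=AC09, month=Apr: max(453, 353, 102) = 453.

453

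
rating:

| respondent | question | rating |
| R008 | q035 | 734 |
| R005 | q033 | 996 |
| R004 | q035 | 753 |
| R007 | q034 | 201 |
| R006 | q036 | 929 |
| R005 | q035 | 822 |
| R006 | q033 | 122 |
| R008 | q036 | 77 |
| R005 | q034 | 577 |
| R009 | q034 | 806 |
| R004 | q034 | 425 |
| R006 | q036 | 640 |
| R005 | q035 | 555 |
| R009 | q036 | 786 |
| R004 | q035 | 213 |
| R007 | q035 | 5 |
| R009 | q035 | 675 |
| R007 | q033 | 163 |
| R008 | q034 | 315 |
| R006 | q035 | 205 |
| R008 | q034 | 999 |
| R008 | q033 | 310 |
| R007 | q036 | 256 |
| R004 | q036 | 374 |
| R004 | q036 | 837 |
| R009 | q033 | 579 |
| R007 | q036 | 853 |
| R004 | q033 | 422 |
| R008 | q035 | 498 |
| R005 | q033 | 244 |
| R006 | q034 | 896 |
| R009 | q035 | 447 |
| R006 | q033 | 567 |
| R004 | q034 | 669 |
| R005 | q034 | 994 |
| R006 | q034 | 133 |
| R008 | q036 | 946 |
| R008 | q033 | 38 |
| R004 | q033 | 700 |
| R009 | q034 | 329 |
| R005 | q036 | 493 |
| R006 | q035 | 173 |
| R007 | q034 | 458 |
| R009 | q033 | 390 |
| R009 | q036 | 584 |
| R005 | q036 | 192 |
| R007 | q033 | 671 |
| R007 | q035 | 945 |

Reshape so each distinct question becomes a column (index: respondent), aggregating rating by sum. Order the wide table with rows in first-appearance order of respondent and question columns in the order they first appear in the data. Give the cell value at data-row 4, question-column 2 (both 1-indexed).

With rows in first-appearance order of respondent, row 4 is respondent=R007. question columns in first-appearance order: q035, q033, q034, q036; column 2 is q033.
Long rows with respondent=R007, question=q033: 163 + 671 = 834.

834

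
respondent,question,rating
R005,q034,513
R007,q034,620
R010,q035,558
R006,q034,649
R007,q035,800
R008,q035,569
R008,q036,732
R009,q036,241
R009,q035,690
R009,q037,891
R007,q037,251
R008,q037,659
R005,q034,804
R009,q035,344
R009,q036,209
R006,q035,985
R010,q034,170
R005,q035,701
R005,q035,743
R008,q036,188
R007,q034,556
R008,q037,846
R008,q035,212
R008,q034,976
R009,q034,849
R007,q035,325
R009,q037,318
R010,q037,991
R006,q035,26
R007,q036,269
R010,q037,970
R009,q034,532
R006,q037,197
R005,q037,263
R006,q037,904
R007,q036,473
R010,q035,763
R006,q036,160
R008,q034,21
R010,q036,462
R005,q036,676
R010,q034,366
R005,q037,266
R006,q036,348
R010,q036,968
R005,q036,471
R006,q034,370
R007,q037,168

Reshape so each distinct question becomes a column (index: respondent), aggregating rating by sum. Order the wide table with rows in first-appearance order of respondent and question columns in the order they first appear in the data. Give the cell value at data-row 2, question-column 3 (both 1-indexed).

With rows in first-appearance order of respondent, row 2 is respondent=R007. question columns in first-appearance order: q034, q035, q036, q037; column 3 is q036.
Long rows with respondent=R007, question=q036: 269 + 473 = 742.

742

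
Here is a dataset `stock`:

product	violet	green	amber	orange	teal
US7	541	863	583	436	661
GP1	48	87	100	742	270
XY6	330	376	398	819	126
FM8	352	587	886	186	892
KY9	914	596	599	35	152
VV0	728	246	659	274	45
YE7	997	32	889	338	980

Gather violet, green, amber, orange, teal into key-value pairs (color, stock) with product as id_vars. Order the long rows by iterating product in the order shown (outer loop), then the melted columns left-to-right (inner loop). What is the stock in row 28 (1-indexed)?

35 rows total (7 × 5). Row 28: index ⌊(28-1)/5⌋ = 5 into product → VV0; (28-1) mod 5 = 2 into the melted columns → amber.
So row 28 is (VV0, amber, 659); stock = 659.

659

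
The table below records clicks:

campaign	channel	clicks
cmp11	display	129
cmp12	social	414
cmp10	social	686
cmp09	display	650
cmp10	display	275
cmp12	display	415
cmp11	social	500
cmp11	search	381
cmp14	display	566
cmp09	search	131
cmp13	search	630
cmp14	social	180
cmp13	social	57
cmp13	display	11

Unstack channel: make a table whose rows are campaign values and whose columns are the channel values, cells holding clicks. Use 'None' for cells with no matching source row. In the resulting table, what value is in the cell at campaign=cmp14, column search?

No long-format row has campaign=cmp14 and channel=search, so the cell is None.

None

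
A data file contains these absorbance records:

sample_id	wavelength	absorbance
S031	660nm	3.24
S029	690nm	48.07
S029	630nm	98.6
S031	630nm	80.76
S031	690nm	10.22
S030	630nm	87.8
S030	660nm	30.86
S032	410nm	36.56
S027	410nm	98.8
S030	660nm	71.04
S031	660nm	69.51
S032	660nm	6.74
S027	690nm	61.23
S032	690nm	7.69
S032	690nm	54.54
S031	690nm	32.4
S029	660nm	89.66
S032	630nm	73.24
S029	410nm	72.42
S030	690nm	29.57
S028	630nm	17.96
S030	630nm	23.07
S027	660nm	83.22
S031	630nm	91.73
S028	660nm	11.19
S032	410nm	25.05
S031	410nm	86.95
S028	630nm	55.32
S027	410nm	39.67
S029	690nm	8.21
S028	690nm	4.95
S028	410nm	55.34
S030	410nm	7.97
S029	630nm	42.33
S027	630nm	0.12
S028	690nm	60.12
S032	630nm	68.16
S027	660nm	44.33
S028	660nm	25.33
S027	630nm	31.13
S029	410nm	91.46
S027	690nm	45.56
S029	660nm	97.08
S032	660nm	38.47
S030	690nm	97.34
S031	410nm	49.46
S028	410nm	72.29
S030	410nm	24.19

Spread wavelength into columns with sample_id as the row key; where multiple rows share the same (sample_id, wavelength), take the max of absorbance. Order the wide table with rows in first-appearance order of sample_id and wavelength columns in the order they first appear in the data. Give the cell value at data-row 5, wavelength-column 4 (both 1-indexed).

98.8

With rows in first-appearance order of sample_id, row 5 is sample_id=S027. wavelength columns in first-appearance order: 660nm, 690nm, 630nm, 410nm; column 4 is 410nm.
Long rows with sample_id=S027, wavelength=410nm: max(98.8, 39.67) = 98.8.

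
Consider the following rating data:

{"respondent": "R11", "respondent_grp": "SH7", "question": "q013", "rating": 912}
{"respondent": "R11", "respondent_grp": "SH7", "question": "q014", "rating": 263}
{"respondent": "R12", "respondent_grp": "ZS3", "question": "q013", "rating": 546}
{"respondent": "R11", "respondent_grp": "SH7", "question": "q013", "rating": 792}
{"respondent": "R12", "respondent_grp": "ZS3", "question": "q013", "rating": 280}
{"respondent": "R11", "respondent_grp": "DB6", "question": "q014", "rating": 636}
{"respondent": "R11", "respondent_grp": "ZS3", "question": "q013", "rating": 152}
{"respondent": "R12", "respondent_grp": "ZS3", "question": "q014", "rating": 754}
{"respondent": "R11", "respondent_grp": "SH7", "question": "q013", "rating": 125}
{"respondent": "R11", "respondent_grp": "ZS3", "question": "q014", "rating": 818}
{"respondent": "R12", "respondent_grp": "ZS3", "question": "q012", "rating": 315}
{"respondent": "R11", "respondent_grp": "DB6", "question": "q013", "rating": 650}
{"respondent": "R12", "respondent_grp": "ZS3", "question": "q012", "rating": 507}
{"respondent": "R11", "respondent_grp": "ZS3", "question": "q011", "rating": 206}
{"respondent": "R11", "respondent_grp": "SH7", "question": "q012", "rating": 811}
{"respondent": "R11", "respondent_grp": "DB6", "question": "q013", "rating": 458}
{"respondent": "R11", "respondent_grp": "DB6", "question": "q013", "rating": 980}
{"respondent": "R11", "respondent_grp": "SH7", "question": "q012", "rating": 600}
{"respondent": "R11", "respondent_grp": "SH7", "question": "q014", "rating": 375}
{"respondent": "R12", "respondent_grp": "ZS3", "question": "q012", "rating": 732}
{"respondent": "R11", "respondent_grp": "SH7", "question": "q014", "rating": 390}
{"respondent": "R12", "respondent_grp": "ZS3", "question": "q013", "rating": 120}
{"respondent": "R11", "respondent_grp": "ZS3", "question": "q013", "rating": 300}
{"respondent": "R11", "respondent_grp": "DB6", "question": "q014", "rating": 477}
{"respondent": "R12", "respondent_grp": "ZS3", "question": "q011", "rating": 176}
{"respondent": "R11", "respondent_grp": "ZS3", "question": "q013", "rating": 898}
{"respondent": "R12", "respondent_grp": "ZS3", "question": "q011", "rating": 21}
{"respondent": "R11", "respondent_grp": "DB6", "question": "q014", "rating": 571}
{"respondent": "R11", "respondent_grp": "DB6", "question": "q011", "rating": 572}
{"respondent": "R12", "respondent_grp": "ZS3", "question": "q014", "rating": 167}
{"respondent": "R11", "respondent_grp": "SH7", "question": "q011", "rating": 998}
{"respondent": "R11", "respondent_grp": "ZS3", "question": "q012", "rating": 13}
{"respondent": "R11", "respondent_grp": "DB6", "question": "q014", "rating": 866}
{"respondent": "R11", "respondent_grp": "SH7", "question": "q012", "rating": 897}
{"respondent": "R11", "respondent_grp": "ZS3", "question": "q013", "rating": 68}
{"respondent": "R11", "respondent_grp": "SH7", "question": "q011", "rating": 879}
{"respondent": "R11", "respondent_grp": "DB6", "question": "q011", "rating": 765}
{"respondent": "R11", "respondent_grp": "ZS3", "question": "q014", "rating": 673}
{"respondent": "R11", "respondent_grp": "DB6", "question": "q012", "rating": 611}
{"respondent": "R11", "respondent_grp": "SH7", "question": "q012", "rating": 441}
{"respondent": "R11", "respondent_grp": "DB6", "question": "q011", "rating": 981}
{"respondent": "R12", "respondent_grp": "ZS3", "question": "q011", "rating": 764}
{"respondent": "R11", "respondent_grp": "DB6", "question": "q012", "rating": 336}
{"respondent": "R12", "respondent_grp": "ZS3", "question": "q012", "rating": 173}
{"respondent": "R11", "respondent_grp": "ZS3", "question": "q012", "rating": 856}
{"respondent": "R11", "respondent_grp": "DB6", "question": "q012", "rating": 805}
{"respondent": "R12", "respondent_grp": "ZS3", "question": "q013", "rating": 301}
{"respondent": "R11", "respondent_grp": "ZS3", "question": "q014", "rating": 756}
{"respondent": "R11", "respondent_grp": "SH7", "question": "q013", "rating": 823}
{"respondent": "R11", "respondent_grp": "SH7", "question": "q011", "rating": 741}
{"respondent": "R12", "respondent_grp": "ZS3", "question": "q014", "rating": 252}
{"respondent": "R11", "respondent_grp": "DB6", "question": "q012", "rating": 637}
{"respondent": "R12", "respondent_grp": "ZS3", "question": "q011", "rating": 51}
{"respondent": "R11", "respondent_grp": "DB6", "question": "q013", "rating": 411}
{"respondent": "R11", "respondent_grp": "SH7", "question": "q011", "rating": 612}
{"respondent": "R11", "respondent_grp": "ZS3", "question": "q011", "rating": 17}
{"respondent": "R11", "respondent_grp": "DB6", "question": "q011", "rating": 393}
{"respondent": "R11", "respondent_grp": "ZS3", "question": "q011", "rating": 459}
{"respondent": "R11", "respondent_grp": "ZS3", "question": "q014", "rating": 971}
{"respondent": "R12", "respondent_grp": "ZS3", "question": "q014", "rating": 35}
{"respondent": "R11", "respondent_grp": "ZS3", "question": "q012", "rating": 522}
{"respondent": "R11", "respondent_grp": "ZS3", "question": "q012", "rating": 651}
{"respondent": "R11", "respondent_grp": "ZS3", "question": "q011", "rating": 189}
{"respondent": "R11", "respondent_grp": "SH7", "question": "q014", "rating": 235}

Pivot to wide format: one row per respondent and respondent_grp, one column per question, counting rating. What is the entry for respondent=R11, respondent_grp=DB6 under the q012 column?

Rows with respondent=R11, respondent_grp=DB6 and question=q012: rating values are 611, 336, 805, 637.
4 rows match — count = 4.

4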